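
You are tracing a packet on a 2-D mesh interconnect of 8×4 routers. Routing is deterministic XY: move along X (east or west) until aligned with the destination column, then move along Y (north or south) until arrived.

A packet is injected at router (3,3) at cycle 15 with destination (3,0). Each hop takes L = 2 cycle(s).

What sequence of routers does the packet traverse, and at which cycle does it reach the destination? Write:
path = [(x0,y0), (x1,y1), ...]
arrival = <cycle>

  0. router=(3,3) cycle=15 (inject)
  1. router=(3,2) cycle=17 dir=S
  2. router=(3,1) cycle=19 dir=S
  3. router=(3,0) cycle=21 dir=S

path = [(3,3), (3,2), (3,1), (3,0)]
arrival = 21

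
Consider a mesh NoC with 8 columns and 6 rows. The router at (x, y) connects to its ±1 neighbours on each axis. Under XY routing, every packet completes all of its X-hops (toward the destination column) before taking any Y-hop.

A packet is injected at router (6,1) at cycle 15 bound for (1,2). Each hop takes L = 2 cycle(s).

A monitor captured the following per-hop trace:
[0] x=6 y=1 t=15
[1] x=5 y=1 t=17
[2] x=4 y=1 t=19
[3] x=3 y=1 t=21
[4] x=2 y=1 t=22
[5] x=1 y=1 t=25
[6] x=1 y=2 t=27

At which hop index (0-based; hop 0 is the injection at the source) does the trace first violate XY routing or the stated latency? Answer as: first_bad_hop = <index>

first_bad_hop = 4

check 1→ d=(-1,0) cyc+2: ok
check 2→ d=(-1,0) cyc+2: ok
check 3→ d=(-1,0) cyc+2: ok
check 4→ d=(-1,0) cyc+1: BAD: Δcyc=1≠L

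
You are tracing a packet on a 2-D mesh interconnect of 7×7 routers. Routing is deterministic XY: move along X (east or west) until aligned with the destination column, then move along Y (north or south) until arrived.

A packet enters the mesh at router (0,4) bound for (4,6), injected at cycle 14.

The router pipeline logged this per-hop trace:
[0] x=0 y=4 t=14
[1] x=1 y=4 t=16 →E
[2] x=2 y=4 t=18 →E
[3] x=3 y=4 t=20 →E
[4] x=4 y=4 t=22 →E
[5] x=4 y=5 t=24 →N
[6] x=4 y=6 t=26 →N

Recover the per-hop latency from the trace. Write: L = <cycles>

L = 2

cyc[1] − cyc[0] = 16 − 14 = 2.
Per-hop latency L = Δcyc = 2.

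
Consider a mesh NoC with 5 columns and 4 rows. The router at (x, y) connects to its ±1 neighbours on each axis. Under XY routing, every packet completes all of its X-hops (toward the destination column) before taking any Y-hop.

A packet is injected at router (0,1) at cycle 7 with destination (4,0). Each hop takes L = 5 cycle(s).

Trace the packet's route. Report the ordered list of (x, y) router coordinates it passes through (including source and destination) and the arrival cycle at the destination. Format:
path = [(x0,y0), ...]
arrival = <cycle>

path = [(0,1), (1,1), (2,1), (3,1), (4,1), (4,0)]
arrival = 32

  0. router=(0,1) cycle=7 (inject)
  1. router=(1,1) cycle=12 dir=E
  2. router=(2,1) cycle=17 dir=E
  3. router=(3,1) cycle=22 dir=E
  4. router=(4,1) cycle=27 dir=E
  5. router=(4,0) cycle=32 dir=S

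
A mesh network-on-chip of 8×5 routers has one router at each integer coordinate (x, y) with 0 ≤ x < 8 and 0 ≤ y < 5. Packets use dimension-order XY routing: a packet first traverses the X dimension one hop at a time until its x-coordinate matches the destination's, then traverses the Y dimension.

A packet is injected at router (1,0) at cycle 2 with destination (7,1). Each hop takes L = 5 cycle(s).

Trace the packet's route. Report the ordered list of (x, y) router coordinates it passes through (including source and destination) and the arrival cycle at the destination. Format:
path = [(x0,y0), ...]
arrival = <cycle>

  0. router=(1,0) cycle=2 (inject)
  1. router=(2,0) cycle=7 dir=E
  2. router=(3,0) cycle=12 dir=E
  3. router=(4,0) cycle=17 dir=E
  4. router=(5,0) cycle=22 dir=E
  5. router=(6,0) cycle=27 dir=E
  6. router=(7,0) cycle=32 dir=E
  7. router=(7,1) cycle=37 dir=N

path = [(1,0), (2,0), (3,0), (4,0), (5,0), (6,0), (7,0), (7,1)]
arrival = 37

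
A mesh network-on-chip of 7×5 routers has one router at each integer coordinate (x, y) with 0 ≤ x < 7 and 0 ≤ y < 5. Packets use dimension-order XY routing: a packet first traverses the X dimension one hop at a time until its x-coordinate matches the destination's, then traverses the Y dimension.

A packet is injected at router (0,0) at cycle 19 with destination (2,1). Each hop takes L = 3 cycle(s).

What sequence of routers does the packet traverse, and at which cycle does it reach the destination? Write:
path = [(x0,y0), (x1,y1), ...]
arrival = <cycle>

path = [(0,0), (1,0), (2,0), (2,1)]
arrival = 28

hop 0: (0,0) @ cyc 19
hop 1: (1,0) @ cyc 22  [E]
hop 2: (2,0) @ cyc 25  [E]
hop 3: (2,1) @ cyc 28  [N]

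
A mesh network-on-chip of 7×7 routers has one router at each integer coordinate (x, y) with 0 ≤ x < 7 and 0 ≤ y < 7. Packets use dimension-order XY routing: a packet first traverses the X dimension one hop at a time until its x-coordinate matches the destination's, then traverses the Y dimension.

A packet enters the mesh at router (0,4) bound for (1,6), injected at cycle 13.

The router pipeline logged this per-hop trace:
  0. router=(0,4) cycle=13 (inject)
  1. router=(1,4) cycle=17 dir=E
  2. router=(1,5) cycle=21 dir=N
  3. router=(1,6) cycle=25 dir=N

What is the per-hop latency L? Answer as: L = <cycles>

From hop 0 (13) to hop 1 (17): +4 cycles.
One hop costs L cycles, so L = 4.

L = 4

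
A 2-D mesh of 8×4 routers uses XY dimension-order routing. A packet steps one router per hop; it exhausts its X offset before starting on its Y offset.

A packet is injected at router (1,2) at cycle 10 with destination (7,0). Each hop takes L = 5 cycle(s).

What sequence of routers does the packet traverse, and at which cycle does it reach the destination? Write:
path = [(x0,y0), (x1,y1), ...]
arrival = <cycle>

path = [(1,2), (2,2), (3,2), (4,2), (5,2), (6,2), (7,2), (7,1), (7,0)]
arrival = 50

[0] x=1 y=2 t=10
[1] x=2 y=2 t=15 →E
[2] x=3 y=2 t=20 →E
[3] x=4 y=2 t=25 →E
[4] x=5 y=2 t=30 →E
[5] x=6 y=2 t=35 →E
[6] x=7 y=2 t=40 →E
[7] x=7 y=1 t=45 →S
[8] x=7 y=0 t=50 →S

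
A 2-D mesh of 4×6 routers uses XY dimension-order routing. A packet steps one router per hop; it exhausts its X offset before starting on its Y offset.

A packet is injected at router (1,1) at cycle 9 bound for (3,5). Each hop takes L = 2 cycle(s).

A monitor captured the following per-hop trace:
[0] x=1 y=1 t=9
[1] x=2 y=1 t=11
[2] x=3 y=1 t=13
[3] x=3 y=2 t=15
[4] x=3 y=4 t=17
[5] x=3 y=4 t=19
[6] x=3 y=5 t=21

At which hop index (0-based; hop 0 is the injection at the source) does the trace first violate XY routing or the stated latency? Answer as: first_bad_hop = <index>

check 1→ d=(1,0) cyc+2: ok
check 2→ d=(1,0) cyc+2: ok
check 3→ d=(0,1) cyc+2: ok
check 4→ d=(0,2) cyc+2: BAD: non-unit step

first_bad_hop = 4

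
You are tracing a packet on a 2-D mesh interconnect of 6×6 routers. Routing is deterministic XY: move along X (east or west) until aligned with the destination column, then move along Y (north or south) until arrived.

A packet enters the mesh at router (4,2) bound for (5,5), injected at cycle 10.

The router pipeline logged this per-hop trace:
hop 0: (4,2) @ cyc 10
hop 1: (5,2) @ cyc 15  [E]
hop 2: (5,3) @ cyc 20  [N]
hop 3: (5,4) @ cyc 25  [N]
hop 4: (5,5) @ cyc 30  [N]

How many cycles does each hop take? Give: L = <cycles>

L = 5

cyc[1] − cyc[0] = 15 − 10 = 5.
Each hop adds L, hence L = 5.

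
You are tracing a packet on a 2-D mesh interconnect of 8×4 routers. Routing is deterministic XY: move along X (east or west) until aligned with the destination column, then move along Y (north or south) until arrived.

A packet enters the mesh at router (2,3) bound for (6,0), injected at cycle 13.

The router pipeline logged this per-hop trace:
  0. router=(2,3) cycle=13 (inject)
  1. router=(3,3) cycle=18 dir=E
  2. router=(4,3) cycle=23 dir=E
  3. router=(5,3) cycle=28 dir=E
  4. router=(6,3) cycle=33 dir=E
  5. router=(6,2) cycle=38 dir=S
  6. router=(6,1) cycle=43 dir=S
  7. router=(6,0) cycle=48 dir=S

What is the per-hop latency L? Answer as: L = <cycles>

L = 5

From hop 0 (13) to hop 1 (18): +5 cycles.
That increment is L by definition: L = 5.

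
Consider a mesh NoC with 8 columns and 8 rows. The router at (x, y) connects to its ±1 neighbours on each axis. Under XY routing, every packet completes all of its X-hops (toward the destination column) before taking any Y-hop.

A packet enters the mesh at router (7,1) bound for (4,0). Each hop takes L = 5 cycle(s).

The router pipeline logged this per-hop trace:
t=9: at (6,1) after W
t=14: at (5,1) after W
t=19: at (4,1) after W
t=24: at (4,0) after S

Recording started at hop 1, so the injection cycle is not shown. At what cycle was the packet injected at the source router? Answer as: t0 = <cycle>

t0 = 4

The first recorded entry is hop 1 at cycle 9.
Subtract one hop: t0 = 9 − 5 = 4.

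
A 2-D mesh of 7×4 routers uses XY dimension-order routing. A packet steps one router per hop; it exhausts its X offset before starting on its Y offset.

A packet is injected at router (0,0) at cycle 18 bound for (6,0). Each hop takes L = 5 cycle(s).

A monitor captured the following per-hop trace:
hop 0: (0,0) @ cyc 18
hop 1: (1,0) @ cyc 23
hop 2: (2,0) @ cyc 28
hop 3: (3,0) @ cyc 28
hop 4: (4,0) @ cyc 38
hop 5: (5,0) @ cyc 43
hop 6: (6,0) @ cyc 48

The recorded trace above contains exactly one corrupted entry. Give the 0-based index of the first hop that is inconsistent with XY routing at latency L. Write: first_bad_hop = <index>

check 1→ d=(1,0) cyc+5: ok
check 2→ d=(1,0) cyc+5: ok
check 3→ d=(1,0) cyc+0: BAD: Δcyc=0≠L

first_bad_hop = 3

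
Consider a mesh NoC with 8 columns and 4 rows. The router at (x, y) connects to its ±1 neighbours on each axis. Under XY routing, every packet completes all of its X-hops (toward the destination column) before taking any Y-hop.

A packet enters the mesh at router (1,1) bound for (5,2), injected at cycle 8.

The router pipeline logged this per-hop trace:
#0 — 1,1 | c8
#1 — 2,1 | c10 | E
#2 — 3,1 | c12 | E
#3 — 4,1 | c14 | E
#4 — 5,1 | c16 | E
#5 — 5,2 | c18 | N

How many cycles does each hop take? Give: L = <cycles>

L = 2

cyc[1] − cyc[0] = 10 − 8 = 2.
One hop costs L cycles, so L = 2.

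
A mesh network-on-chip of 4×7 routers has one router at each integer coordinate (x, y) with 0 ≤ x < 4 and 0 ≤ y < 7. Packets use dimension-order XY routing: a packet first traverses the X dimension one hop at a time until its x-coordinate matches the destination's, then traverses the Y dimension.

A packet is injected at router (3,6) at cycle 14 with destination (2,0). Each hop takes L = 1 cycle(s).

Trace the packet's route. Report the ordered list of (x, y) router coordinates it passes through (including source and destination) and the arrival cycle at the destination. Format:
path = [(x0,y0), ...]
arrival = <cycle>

t=14: at (3,6)
t=15: at (2,6) after W
t=16: at (2,5) after S
t=17: at (2,4) after S
t=18: at (2,3) after S
t=19: at (2,2) after S
t=20: at (2,1) after S
t=21: at (2,0) after S

path = [(3,6), (2,6), (2,5), (2,4), (2,3), (2,2), (2,1), (2,0)]
arrival = 21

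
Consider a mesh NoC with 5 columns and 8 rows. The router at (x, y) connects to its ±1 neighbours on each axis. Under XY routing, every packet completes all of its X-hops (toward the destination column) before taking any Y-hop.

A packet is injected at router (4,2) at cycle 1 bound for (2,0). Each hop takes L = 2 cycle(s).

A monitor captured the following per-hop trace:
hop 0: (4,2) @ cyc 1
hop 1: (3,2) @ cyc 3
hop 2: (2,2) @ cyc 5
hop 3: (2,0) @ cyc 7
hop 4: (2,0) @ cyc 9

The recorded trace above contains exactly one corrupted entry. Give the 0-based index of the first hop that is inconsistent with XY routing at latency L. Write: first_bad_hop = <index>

  1: Δx=-1 Δy=+0 Δt=2 [ok]
  2: Δx=-1 Δy=+0 Δt=2 [ok]
  3: Δx=+0 Δy=-2 Δt=2 [BAD: non-unit step]

first_bad_hop = 3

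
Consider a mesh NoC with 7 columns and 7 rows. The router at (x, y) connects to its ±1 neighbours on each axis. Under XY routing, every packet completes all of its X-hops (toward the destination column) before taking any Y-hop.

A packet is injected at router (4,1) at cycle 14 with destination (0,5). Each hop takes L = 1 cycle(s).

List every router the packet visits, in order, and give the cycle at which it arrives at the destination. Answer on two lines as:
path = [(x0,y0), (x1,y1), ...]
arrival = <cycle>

path = [(4,1), (3,1), (2,1), (1,1), (0,1), (0,2), (0,3), (0,4), (0,5)]
arrival = 22

#0 — 4,1 | c14
#1 — 3,1 | c15 | W
#2 — 2,1 | c16 | W
#3 — 1,1 | c17 | W
#4 — 0,1 | c18 | W
#5 — 0,2 | c19 | N
#6 — 0,3 | c20 | N
#7 — 0,4 | c21 | N
#8 — 0,5 | c22 | N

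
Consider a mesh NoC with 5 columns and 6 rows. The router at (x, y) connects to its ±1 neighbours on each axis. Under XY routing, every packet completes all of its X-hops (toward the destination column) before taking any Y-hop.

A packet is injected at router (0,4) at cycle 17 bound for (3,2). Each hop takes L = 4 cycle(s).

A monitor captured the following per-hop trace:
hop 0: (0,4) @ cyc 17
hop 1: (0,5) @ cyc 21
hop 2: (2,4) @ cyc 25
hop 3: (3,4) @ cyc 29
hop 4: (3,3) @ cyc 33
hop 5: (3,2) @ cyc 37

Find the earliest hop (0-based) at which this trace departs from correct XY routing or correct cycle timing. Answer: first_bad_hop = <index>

check 1→ d=(0,1) cyc+4: BAD: Y-move but x=0≠3

first_bad_hop = 1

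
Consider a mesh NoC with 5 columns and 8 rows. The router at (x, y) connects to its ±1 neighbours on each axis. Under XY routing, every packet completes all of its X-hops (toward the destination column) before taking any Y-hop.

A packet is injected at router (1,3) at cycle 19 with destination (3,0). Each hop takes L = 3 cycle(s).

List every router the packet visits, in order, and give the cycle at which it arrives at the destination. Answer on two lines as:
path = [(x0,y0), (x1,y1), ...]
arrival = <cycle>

path = [(1,3), (2,3), (3,3), (3,2), (3,1), (3,0)]
arrival = 34

#0 — 1,3 | c19
#1 — 2,3 | c22 | E
#2 — 3,3 | c25 | E
#3 — 3,2 | c28 | S
#4 — 3,1 | c31 | S
#5 — 3,0 | c34 | S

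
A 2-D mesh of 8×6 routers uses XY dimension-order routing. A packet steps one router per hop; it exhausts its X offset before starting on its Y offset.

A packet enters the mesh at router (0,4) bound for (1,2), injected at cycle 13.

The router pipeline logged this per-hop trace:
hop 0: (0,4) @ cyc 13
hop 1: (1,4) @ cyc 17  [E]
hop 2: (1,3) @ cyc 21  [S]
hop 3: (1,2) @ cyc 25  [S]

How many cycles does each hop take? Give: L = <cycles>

L = 4

Δcyc across hop 0→1: 17 − 13 = 4.
Per-hop latency L = Δcyc = 4.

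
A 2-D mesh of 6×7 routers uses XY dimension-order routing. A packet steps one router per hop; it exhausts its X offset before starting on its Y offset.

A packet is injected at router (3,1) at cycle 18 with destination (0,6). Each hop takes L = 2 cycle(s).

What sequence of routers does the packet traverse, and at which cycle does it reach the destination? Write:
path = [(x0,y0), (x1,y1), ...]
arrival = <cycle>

path = [(3,1), (2,1), (1,1), (0,1), (0,2), (0,3), (0,4), (0,5), (0,6)]
arrival = 34

  0. router=(3,1) cycle=18 (inject)
  1. router=(2,1) cycle=20 dir=W
  2. router=(1,1) cycle=22 dir=W
  3. router=(0,1) cycle=24 dir=W
  4. router=(0,2) cycle=26 dir=N
  5. router=(0,3) cycle=28 dir=N
  6. router=(0,4) cycle=30 dir=N
  7. router=(0,5) cycle=32 dir=N
  8. router=(0,6) cycle=34 dir=N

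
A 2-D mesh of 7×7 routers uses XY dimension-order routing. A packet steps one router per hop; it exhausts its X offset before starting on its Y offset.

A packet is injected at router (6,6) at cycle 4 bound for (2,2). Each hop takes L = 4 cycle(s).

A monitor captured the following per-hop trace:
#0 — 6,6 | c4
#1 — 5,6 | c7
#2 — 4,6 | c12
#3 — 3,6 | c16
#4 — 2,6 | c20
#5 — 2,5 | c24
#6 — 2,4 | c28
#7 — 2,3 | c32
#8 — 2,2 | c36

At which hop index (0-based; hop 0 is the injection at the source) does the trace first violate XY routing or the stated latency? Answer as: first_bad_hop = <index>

first_bad_hop = 1

  1: Δx=-1 Δy=+0 Δt=3 [BAD: Δcyc=3≠L]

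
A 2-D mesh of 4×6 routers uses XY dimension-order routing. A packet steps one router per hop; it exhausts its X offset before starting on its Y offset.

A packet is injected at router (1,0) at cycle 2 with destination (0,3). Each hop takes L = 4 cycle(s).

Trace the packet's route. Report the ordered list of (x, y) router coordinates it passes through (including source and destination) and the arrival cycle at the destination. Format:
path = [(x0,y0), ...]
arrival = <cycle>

src (1,0)  cyc=2
W→(0,0)  cyc=6
N→(0,1)  cyc=10
N→(0,2)  cyc=14
N→(0,3)  cyc=18

path = [(1,0), (0,0), (0,1), (0,2), (0,3)]
arrival = 18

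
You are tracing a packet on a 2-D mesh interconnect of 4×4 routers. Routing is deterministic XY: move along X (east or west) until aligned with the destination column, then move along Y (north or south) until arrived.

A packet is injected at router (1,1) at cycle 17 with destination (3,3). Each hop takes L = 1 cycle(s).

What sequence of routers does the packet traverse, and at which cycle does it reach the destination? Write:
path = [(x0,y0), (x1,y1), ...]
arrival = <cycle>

t=17: at (1,1)
t=18: at (2,1) after E
t=19: at (3,1) after E
t=20: at (3,2) after N
t=21: at (3,3) after N

path = [(1,1), (2,1), (3,1), (3,2), (3,3)]
arrival = 21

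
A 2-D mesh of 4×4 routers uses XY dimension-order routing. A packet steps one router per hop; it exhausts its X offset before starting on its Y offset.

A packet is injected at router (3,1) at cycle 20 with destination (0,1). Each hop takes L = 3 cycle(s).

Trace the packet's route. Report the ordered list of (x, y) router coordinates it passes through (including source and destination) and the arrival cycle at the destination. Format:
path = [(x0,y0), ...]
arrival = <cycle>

#0 — 3,1 | c20
#1 — 2,1 | c23 | W
#2 — 1,1 | c26 | W
#3 — 0,1 | c29 | W

path = [(3,1), (2,1), (1,1), (0,1)]
arrival = 29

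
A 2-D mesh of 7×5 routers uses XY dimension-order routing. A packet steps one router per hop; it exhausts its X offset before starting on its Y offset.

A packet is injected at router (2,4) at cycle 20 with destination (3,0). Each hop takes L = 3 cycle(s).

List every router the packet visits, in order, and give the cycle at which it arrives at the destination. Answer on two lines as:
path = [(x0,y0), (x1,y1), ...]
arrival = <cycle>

path = [(2,4), (3,4), (3,3), (3,2), (3,1), (3,0)]
arrival = 35

#0 — 2,4 | c20
#1 — 3,4 | c23 | E
#2 — 3,3 | c26 | S
#3 — 3,2 | c29 | S
#4 — 3,1 | c32 | S
#5 — 3,0 | c35 | S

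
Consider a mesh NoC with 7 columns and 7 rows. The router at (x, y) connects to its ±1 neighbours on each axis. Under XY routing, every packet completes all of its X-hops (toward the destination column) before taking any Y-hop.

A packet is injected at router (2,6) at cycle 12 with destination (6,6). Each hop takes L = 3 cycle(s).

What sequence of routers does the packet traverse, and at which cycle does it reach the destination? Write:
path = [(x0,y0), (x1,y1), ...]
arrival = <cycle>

#0 — 2,6 | c12
#1 — 3,6 | c15 | E
#2 — 4,6 | c18 | E
#3 — 5,6 | c21 | E
#4 — 6,6 | c24 | E

path = [(2,6), (3,6), (4,6), (5,6), (6,6)]
arrival = 24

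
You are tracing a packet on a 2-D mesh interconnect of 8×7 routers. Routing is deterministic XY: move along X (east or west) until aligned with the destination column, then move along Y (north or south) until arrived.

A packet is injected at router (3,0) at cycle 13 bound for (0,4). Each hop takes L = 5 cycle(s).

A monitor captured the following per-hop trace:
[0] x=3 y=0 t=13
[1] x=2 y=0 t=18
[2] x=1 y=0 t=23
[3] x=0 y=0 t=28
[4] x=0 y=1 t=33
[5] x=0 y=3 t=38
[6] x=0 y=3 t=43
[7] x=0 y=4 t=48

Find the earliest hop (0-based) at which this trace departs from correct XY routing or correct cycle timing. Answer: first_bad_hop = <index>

hop 1: step (-1,+0), +5 cyc — ok
hop 2: step (-1,+0), +5 cyc — ok
hop 3: step (-1,+0), +5 cyc — ok
hop 4: step (+0,+1), +5 cyc — ok
hop 5: step (+0,+2), +5 cyc — BAD: non-unit step

first_bad_hop = 5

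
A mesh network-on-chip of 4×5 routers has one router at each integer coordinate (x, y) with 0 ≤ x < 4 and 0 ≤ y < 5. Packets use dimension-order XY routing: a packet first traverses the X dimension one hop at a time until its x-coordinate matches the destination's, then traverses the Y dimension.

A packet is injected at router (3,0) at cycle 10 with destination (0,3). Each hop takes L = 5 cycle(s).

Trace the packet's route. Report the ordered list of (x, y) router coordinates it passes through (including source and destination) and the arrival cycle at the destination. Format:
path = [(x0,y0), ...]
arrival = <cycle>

path = [(3,0), (2,0), (1,0), (0,0), (0,1), (0,2), (0,3)]
arrival = 40

[0] x=3 y=0 t=10
[1] x=2 y=0 t=15 →W
[2] x=1 y=0 t=20 →W
[3] x=0 y=0 t=25 →W
[4] x=0 y=1 t=30 →N
[5] x=0 y=2 t=35 →N
[6] x=0 y=3 t=40 →N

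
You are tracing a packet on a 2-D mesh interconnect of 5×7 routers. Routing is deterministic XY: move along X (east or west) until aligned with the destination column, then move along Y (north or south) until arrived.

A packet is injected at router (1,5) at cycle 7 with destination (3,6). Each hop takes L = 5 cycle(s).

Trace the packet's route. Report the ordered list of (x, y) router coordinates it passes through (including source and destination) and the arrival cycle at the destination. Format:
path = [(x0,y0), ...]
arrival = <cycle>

path = [(1,5), (2,5), (3,5), (3,6)]
arrival = 22

hop 0: (1,5) @ cyc 7
hop 1: (2,5) @ cyc 12  [E]
hop 2: (3,5) @ cyc 17  [E]
hop 3: (3,6) @ cyc 22  [N]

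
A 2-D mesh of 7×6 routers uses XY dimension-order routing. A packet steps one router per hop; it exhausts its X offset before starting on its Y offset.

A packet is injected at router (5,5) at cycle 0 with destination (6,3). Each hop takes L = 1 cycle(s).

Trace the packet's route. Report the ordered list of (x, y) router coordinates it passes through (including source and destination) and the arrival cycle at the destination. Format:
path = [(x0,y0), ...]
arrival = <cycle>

path = [(5,5), (6,5), (6,4), (6,3)]
arrival = 3

  0. router=(5,5) cycle=0 (inject)
  1. router=(6,5) cycle=1 dir=E
  2. router=(6,4) cycle=2 dir=S
  3. router=(6,3) cycle=3 dir=S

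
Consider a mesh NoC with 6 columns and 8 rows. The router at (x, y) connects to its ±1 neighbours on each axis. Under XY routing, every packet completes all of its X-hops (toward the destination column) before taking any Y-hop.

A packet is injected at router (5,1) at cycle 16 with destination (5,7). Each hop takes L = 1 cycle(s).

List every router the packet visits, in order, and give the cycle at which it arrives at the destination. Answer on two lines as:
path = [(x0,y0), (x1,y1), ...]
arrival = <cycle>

t=16: at (5,1)
t=17: at (5,2) after N
t=18: at (5,3) after N
t=19: at (5,4) after N
t=20: at (5,5) after N
t=21: at (5,6) after N
t=22: at (5,7) after N

path = [(5,1), (5,2), (5,3), (5,4), (5,5), (5,6), (5,7)]
arrival = 22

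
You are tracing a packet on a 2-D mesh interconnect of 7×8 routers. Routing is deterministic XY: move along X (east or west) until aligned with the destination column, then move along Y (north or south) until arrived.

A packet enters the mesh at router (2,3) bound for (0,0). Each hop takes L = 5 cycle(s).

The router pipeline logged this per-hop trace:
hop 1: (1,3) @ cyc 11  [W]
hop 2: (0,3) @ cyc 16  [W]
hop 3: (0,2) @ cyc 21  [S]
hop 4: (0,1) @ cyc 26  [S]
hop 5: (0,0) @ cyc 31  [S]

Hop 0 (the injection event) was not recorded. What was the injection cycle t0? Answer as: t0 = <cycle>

Hop 1 reached at cycle 11; hop k is at t0 + k·L.
So t0 = 11 − 1·5 = 6.

t0 = 6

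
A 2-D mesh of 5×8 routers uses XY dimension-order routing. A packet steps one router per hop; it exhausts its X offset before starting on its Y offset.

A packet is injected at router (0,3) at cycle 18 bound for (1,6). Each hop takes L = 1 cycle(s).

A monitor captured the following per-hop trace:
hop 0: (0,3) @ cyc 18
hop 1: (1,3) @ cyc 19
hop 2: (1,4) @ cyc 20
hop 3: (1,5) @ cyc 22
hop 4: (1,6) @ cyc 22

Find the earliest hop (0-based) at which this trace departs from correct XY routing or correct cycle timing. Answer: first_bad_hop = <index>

first_bad_hop = 3

[1] (+1,+0) / 1c ⇒ ok
[2] (+0,+1) / 1c ⇒ ok
[3] (+0,+1) / 2c ⇒ BAD: Δcyc=2≠L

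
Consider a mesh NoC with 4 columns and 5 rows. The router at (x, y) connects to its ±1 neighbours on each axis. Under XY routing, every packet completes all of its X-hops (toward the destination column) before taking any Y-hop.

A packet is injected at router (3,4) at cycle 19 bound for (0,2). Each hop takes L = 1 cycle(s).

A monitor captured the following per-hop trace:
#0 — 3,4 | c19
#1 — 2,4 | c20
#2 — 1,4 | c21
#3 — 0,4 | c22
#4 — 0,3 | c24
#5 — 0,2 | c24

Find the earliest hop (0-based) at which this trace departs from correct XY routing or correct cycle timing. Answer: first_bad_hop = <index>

hop 1: step (-1,+0), +1 cyc — ok
hop 2: step (-1,+0), +1 cyc — ok
hop 3: step (-1,+0), +1 cyc — ok
hop 4: step (+0,-1), +2 cyc — BAD: Δcyc=2≠L

first_bad_hop = 4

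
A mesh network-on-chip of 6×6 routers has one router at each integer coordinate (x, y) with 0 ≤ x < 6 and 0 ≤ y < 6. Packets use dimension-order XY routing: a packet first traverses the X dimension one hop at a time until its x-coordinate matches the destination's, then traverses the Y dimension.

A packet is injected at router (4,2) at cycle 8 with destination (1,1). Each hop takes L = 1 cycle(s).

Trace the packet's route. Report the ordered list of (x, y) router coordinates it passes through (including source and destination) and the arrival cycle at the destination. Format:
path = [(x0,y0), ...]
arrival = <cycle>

path = [(4,2), (3,2), (2,2), (1,2), (1,1)]
arrival = 12

#0 — 4,2 | c8
#1 — 3,2 | c9 | W
#2 — 2,2 | c10 | W
#3 — 1,2 | c11 | W
#4 — 1,1 | c12 | S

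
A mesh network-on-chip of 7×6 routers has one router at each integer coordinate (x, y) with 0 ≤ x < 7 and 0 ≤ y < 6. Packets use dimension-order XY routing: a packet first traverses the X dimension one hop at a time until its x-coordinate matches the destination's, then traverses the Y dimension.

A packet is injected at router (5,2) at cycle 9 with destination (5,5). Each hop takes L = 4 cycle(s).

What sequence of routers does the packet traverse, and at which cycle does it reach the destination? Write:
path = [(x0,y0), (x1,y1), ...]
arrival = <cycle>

path = [(5,2), (5,3), (5,4), (5,5)]
arrival = 21

t=9: at (5,2)
t=13: at (5,3) after N
t=17: at (5,4) after N
t=21: at (5,5) after N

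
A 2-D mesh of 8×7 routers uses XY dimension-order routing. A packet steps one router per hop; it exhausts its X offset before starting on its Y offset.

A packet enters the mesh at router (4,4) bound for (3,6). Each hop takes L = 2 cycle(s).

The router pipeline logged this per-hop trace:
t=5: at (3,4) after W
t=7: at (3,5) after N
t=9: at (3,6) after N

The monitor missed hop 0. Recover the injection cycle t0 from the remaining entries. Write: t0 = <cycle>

Hop 1 reached at cycle 5; hop k is at t0 + k·L.
So t0 = 5 − 1·2 = 3.

t0 = 3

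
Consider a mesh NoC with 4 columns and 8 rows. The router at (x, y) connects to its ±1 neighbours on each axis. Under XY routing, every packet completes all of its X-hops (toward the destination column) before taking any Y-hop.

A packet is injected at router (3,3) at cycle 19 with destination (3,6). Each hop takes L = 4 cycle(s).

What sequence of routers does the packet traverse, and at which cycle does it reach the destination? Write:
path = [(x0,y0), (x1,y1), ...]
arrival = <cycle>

[0] x=3 y=3 t=19
[1] x=3 y=4 t=23 →N
[2] x=3 y=5 t=27 →N
[3] x=3 y=6 t=31 →N

path = [(3,3), (3,4), (3,5), (3,6)]
arrival = 31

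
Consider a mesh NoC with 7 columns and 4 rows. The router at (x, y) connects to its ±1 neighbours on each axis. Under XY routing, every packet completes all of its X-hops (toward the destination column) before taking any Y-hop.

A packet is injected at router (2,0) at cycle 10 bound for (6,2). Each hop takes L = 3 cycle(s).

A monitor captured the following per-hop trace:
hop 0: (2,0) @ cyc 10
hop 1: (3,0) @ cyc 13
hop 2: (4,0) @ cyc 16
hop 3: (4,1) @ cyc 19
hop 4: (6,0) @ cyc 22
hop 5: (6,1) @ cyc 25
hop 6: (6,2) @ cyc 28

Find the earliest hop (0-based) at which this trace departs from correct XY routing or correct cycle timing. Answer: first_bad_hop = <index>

first_bad_hop = 3

hop 1: step (+1,+0), +3 cyc — ok
hop 2: step (+1,+0), +3 cyc — ok
hop 3: step (+0,+1), +3 cyc — BAD: Y-move but x=4≠6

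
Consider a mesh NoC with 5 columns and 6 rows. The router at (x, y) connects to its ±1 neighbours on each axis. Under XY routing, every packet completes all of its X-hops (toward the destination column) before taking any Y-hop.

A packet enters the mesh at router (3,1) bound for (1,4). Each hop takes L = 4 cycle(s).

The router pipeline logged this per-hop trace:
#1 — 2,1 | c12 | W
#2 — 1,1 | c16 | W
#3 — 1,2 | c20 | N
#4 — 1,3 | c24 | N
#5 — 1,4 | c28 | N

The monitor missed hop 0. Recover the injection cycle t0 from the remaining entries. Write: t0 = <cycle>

t0 = 8

The first recorded entry is hop 1 at cycle 12.
So t0 = 12 − 1·4 = 8.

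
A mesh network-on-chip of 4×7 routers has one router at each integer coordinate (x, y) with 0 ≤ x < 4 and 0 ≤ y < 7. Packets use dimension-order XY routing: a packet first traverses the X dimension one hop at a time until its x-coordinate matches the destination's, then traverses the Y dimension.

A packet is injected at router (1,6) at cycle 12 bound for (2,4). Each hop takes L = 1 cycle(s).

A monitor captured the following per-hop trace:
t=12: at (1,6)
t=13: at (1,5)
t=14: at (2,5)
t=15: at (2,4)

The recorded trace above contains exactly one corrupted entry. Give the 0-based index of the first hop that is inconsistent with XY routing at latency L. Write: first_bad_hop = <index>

first_bad_hop = 1

check 1→ d=(0,-1) cyc+1: BAD: Y-move but x=1≠2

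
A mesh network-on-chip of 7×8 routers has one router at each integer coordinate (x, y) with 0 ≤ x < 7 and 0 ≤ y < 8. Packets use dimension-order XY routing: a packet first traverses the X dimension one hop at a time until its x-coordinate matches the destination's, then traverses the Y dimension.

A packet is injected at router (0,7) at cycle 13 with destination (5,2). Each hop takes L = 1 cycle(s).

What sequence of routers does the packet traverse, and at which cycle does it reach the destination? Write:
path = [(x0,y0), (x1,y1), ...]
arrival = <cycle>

path = [(0,7), (1,7), (2,7), (3,7), (4,7), (5,7), (5,6), (5,5), (5,4), (5,3), (5,2)]
arrival = 23

hop 0: (0,7) @ cyc 13
hop 1: (1,7) @ cyc 14  [E]
hop 2: (2,7) @ cyc 15  [E]
hop 3: (3,7) @ cyc 16  [E]
hop 4: (4,7) @ cyc 17  [E]
hop 5: (5,7) @ cyc 18  [E]
hop 6: (5,6) @ cyc 19  [S]
hop 7: (5,5) @ cyc 20  [S]
hop 8: (5,4) @ cyc 21  [S]
hop 9: (5,3) @ cyc 22  [S]
hop 10: (5,2) @ cyc 23  [S]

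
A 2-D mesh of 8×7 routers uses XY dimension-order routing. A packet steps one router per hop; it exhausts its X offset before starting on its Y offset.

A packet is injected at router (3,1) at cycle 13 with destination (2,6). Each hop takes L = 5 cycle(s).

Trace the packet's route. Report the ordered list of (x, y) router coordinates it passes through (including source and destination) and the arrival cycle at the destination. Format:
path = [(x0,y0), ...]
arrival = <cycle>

hop 0: (3,1) @ cyc 13
hop 1: (2,1) @ cyc 18  [W]
hop 2: (2,2) @ cyc 23  [N]
hop 3: (2,3) @ cyc 28  [N]
hop 4: (2,4) @ cyc 33  [N]
hop 5: (2,5) @ cyc 38  [N]
hop 6: (2,6) @ cyc 43  [N]

path = [(3,1), (2,1), (2,2), (2,3), (2,4), (2,5), (2,6)]
arrival = 43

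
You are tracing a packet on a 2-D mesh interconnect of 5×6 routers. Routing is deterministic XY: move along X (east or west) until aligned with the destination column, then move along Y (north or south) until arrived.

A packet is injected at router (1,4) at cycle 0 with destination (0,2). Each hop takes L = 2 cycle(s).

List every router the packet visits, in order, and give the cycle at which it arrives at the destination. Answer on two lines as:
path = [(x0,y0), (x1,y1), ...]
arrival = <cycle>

path = [(1,4), (0,4), (0,3), (0,2)]
arrival = 6

  0. router=(1,4) cycle=0 (inject)
  1. router=(0,4) cycle=2 dir=W
  2. router=(0,3) cycle=4 dir=S
  3. router=(0,2) cycle=6 dir=S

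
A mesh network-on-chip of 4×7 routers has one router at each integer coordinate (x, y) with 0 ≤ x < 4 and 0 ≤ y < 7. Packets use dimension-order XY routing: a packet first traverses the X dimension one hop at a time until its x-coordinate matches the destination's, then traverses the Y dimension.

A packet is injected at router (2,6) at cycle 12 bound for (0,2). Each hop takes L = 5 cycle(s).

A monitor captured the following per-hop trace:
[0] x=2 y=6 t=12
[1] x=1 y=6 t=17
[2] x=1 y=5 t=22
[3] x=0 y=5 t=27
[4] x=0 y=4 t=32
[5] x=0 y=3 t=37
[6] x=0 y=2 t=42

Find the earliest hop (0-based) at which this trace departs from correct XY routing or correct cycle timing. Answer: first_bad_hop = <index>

first_bad_hop = 2

  1: Δx=-1 Δy=+0 Δt=5 [ok]
  2: Δx=+0 Δy=-1 Δt=5 [BAD: Y-move but x=1≠0]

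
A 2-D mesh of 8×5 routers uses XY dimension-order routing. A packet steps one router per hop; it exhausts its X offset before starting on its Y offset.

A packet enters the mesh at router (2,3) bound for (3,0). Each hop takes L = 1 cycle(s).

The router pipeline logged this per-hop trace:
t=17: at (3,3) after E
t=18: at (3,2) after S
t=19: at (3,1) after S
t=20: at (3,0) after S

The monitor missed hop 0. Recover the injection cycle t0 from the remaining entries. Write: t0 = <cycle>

t0 = 16

At hop 1 the cycle is 17; in general cyc_k = t0 + kL.
So t0 = 17 − 1·1 = 16.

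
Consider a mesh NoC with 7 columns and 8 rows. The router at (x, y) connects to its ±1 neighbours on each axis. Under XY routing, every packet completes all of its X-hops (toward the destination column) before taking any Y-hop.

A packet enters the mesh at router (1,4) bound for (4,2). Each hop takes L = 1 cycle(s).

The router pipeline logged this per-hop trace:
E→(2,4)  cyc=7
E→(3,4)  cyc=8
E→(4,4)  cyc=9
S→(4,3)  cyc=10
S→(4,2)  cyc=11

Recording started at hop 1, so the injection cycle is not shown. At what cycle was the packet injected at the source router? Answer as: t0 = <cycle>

Hop 1 reached at cycle 7; hop k is at t0 + k·L.
So t0 = 7 − 1·1 = 6.

t0 = 6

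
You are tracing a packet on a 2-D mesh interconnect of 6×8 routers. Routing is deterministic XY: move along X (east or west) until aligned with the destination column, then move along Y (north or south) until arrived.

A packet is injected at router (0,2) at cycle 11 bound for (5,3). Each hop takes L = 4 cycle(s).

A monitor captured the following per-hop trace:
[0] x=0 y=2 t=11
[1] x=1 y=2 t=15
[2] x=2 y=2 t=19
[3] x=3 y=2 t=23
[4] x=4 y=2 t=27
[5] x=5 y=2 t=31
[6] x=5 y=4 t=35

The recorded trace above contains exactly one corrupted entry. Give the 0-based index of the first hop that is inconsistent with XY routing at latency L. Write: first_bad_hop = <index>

first_bad_hop = 6

hop 1: step (+1,+0), +4 cyc — ok
hop 2: step (+1,+0), +4 cyc — ok
hop 3: step (+1,+0), +4 cyc — ok
hop 4: step (+1,+0), +4 cyc — ok
hop 5: step (+1,+0), +4 cyc — ok
hop 6: step (+0,+2), +4 cyc — BAD: non-unit step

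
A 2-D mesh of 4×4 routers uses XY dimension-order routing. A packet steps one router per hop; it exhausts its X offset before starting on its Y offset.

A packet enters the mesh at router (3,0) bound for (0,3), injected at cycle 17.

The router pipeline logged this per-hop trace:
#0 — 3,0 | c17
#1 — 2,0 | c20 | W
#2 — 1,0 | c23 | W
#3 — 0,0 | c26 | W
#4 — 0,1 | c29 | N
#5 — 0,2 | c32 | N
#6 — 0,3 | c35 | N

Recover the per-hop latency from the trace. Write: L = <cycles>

L = 3

Between hops 0 and 1 the cycle counter advances 20 − 17 = 3.
Each hop adds L, hence L = 3.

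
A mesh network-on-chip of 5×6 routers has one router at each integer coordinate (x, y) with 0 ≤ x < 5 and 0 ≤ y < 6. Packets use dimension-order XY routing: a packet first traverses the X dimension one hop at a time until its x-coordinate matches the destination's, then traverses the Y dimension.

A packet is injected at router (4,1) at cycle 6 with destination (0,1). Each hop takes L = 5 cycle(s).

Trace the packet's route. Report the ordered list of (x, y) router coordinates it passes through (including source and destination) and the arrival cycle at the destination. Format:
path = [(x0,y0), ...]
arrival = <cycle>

path = [(4,1), (3,1), (2,1), (1,1), (0,1)]
arrival = 26

  0. router=(4,1) cycle=6 (inject)
  1. router=(3,1) cycle=11 dir=W
  2. router=(2,1) cycle=16 dir=W
  3. router=(1,1) cycle=21 dir=W
  4. router=(0,1) cycle=26 dir=W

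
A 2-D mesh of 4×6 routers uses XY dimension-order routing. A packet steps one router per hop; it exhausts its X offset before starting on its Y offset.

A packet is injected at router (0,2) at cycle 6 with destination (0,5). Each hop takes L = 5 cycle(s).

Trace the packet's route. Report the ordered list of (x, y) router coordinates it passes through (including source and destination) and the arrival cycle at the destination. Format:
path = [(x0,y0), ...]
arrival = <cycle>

t=6: at (0,2)
t=11: at (0,3) after N
t=16: at (0,4) after N
t=21: at (0,5) after N

path = [(0,2), (0,3), (0,4), (0,5)]
arrival = 21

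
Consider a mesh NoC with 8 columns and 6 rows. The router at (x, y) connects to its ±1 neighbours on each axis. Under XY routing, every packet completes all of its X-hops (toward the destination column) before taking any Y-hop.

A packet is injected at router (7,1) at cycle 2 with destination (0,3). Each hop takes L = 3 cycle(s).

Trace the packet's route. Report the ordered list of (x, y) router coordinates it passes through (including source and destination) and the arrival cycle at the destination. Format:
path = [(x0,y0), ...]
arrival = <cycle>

src (7,1)  cyc=2
W→(6,1)  cyc=5
W→(5,1)  cyc=8
W→(4,1)  cyc=11
W→(3,1)  cyc=14
W→(2,1)  cyc=17
W→(1,1)  cyc=20
W→(0,1)  cyc=23
N→(0,2)  cyc=26
N→(0,3)  cyc=29

path = [(7,1), (6,1), (5,1), (4,1), (3,1), (2,1), (1,1), (0,1), (0,2), (0,3)]
arrival = 29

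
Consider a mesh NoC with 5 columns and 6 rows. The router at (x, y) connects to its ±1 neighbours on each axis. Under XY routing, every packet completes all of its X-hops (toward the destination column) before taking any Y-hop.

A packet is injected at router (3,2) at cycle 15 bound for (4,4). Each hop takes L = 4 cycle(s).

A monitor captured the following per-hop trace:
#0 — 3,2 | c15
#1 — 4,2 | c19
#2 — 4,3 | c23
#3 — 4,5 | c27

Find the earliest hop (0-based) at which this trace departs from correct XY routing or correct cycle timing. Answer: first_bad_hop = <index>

first_bad_hop = 3

[1] (+1,+0) / 4c ⇒ ok
[2] (+0,+1) / 4c ⇒ ok
[3] (+0,+2) / 4c ⇒ BAD: non-unit step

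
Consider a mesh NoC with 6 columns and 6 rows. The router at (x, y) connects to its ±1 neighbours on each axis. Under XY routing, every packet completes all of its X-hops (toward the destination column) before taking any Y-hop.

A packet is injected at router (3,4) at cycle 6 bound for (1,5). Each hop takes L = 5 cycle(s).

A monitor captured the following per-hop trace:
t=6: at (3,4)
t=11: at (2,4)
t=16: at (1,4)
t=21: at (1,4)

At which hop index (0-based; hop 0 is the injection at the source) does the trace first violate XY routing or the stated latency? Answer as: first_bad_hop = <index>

[1] (-1,+0) / 5c ⇒ ok
[2] (-1,+0) / 5c ⇒ ok
[3] (+0,+0) / 5c ⇒ BAD: non-unit step

first_bad_hop = 3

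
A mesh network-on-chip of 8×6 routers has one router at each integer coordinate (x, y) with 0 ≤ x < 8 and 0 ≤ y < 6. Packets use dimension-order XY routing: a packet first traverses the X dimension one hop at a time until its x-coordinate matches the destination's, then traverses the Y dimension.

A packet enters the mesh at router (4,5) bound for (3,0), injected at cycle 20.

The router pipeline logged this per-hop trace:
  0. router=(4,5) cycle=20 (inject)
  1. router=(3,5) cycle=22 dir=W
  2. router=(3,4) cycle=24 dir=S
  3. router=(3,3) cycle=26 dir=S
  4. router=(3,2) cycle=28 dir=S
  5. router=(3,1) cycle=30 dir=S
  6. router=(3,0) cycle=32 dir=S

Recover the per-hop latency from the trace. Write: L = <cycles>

From hop 0 (20) to hop 1 (22): +2 cycles.
That increment is L by definition: L = 2.

L = 2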